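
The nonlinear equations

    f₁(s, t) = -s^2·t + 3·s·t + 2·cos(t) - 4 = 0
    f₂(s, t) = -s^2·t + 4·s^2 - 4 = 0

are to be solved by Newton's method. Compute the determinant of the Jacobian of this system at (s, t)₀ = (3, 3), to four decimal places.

J = [[-2·s·t + 3·t, -s^2 + 3·s - 2·sin(t)], [-2·s·t + 8·s, -s^2]].
At the point, J = [[-9.0000, -0.282240], [6.0000, -9.0000]].
det J = 82.6934.

82.6934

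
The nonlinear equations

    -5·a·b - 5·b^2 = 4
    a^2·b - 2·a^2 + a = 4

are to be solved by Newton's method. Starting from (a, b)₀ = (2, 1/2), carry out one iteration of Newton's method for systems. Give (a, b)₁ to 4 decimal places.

(0.1059, 0.1324)

At (2, 1/2): F = (-10.2500, -8.0000).
Jacobian J = [[-5·b, -5·a - 10·b], [2·a·b - 4·a + 1, a^2]].
At the point, J = [[-2.5000, -15.0000], [-5.0000, 4.0000]] (det J = -85.0000).
Solving J·Δ = −F gives Δ = (-1.8941, -0.3676).
Then the next iterate is (a, b)₁ = (0.1059, 0.1324).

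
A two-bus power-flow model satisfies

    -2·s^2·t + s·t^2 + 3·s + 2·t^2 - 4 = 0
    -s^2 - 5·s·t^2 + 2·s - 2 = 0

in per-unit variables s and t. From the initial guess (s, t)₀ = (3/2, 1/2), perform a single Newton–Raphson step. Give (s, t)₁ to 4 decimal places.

(2.3333, -0.1667)

At (3/2, 1/2): F = (-0.8750, -3.1250).
Jacobian J = [[-4·s·t + t^2 + 3, -2·s^2 + 2·s·t + 4·t], [-2·s - 5·t^2 + 2, -10·s·t]].
At the point, J = [[0.2500, -1.0000], [-2.2500, -7.5000]] (det J = -4.1250).
Solving J·Δ = −F gives Δ = (0.8333, -0.6667).
Then the next iterate is (s, t)₁ = (2.3333, -0.1667).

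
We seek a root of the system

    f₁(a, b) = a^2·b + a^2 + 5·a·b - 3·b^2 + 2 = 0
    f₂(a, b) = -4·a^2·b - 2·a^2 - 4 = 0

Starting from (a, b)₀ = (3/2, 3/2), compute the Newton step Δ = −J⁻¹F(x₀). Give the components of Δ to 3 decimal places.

(-0.792, -0.333)

At (3/2, 3/2): F = (12.125, -22.000).
Jacobian J = [[2·a·b + 2·a + 5·b, a^2 + 5·a - 6·b], [-8·a·b - 4·a, -4·a^2]].
At the point, J = [[15.000, 0.750], [-24.000, -9.000]] (det J = -117.000).
Solving J·Δ = −F gives Δ = (-0.792, -0.333).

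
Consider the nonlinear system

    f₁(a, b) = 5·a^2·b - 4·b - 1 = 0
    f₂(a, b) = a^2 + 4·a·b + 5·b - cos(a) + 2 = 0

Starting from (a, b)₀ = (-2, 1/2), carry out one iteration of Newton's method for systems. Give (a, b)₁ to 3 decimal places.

At (-2, 1/2): F = (7.000, 4.91615).
Jacobian J = [[10·a·b, 5·a^2 - 4], [2·a + 4·b + sin(a), 4·a + 5]].
At the point, J = [[-10.000, 16.000], [-2.90930, -3.000]] (det J = 76.54876).
Solving J·Δ = −F gives Δ = (1.302, 0.376).
Then the next iterate is (a, b)₁ = (-0.698, 0.876).

(-0.698, 0.876)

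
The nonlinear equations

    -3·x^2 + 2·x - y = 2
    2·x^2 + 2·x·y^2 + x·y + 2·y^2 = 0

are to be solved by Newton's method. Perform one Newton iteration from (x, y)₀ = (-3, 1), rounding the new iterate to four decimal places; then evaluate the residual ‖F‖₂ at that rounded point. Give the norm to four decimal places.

9.7260

At (-3, 1): F = (-36.0000, 11.0000).
Jacobian J = [[-6·x + 2, -1], [4·x + 2·y^2 + y, 4·x·y + x + 4·y]].
At the point, J = [[20.0000, -1.0000], [-9.0000, -11.0000]] (det J = -229.0000).
Solving J·Δ = −F gives Δ = (1.7773, -0.4541).
Then the next iterate is (x, y)₁ = (-1.2227, 0.5459).
Re-evaluating at (-1.2227, 0.5459): F = (-9.476286, 2.189786), so ‖F‖₂ = 9.7260.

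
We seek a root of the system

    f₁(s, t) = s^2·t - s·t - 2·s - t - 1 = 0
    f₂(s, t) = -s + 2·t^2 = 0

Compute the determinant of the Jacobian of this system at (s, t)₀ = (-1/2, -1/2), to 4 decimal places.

1.7500

J = [[2·s·t - t - 2, s^2 - s - 1], [-1, 4·t]].
At the point, J = [[-1.0000, -0.2500], [-1.0000, -2.0000]].
det J = 1.7500.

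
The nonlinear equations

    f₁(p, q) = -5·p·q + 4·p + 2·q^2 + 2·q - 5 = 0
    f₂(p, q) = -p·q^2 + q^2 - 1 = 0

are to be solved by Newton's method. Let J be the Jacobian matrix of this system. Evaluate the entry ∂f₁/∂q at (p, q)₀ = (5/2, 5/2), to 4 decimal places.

-0.5000

∂f₁/∂q = -5·p + 4·q + 2.
At (5/2, 5/2) this is -0.5000.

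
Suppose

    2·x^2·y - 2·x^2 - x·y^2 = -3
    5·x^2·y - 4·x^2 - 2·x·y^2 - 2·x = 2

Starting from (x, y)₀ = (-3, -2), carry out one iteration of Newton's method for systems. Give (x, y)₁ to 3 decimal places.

(-1.987, -0.904)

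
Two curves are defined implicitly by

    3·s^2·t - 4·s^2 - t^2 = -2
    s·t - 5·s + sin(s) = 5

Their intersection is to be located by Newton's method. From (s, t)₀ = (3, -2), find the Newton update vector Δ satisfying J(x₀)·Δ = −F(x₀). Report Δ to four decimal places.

(-7.7652, -12.0617)

At (3, -2): F = (-92.0000, -25.858880).
Jacobian J = [[6·s·t - 8·s, 3·s^2 - 2·t], [t + cos(s) - 5, s]].
At the point, J = [[-60.0000, 31.0000], [-7.989992, 3.0000]] (det J = 67.689767).
Solving J·Δ = −F gives Δ = (-7.7652, -12.0617).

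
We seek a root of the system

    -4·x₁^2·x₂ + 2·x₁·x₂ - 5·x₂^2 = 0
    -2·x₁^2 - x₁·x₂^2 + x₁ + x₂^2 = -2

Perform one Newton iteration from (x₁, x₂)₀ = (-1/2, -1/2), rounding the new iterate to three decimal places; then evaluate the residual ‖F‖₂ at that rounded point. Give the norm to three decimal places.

7.039

At (-1/2, -1/2): F = (-0.250, 1.375).
Jacobian J = [[-8·x₁·x₂ + 2·x₂, -4·x₁^2 + 2·x₁ - 10·x₂], [-4·x₁ - x₂^2 + 1, -2·x₁·x₂ + 2·x₂]].
At the point, J = [[-3.000, 3.000], [2.750, -1.500]] (det J = -3.750).
Solving J·Δ = −F gives Δ = (-1.000, -0.917).
Then the next iterate is (x₁, x₂)₁ = (-1.500, -1.417).
Re-evaluating at (-1.500, -1.417): F = (6.96456, 1.01972), so ‖F‖₂ = 7.039.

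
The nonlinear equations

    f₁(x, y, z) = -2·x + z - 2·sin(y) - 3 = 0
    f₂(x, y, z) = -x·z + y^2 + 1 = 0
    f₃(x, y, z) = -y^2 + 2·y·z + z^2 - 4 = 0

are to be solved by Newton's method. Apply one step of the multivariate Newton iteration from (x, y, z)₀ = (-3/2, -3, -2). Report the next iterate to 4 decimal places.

(-0.3410, -1.2863, -1.3573)

At (-3/2, -3, -2): F = (-1.717760, 7.0000, 3.0000).
Jacobian J = [[-2, -2·cos(y), 1], [-z, 2·y, -x], [0, -2·y + 2·z, 2·y + 2·z]].
At the point, J = [[-2.0000, 1.979985, 1.0000], [2.0000, -6.0000, 1.5000], [0.0000, 2.0000, -10.0000]] (det J = -70.400300).
Solving J·Δ = −F gives Δ = (1.1590, 1.7137, 0.6427).
Then the next iterate is (x, y, z)₁ = (-0.3410, -1.2863, -1.3573).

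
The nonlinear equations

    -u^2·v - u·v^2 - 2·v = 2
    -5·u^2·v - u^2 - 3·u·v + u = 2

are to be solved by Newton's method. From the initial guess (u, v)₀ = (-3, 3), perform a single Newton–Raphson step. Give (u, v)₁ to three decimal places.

(-1.785, 2.581)

At (-3, 3): F = (-8.000, -122.000).
Jacobian J = [[-2·u·v - v^2, -u^2 - 2·u·v - 2], [-10·u·v - 2·u - 3·v + 1, -5·u^2 - 3·u]].
At the point, J = [[9.000, 7.000], [88.000, -36.000]] (det J = -940.000).
Solving J·Δ = −F gives Δ = (1.215, -0.419).
Then the next iterate is (u, v)₁ = (-1.785, 2.581).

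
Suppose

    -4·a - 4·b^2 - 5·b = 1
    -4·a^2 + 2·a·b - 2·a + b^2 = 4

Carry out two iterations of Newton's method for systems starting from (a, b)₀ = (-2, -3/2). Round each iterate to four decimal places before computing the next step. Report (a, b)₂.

(-1.3858, -1.8802)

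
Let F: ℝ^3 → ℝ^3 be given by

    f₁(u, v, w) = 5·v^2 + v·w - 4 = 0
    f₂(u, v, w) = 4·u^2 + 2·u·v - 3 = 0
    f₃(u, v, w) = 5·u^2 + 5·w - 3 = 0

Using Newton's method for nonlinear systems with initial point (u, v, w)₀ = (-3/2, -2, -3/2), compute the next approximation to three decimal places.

(-0.886, -1.274, 0.191)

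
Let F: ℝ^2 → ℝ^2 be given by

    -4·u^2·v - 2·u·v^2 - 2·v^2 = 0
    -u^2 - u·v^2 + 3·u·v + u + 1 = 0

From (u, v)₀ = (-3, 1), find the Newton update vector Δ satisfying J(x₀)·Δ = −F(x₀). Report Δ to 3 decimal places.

(2.043, 0.462)

At (-3, 1): F = (-32.000, -17.000).
Jacobian J = [[-8·u·v - 2·v^2, -4·u^2 - 4·u·v - 4·v], [-2·u - v^2 + 3·v + 1, -2·u·v + 3·u]].
At the point, J = [[22.000, -28.000], [9.000, -3.000]] (det J = 186.000).
Solving J·Δ = −F gives Δ = (2.043, 0.462).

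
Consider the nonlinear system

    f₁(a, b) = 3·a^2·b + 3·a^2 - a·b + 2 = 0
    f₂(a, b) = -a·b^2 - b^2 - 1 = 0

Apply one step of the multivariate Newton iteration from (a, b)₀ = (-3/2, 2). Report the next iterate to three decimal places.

At (-3/2, 2): F = (25.250, 1.000).
Jacobian J = [[6·a·b + 6·a - b, 3·a^2 - a], [-b^2, -2·a·b - 2·b]].
At the point, J = [[-29.000, 8.250], [-4.000, 2.000]] (det J = -25.000).
Solving J·Δ = −F gives Δ = (1.690, 2.880).
Then the next iterate is (a, b)₁ = (0.190, 4.880).

(0.190, 4.880)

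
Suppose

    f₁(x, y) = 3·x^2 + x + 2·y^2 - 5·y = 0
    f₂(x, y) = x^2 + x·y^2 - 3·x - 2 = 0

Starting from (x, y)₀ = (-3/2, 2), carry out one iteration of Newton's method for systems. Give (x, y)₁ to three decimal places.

(-1.208, 1.694)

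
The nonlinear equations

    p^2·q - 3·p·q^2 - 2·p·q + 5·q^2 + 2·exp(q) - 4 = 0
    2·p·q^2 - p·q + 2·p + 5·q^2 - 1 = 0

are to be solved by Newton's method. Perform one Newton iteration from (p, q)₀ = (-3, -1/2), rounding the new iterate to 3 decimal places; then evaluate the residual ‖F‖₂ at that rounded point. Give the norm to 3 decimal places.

11.838

At (-3, -1/2): F = (-6.78694, -8.750).
Jacobian J = [[2·p·q - 3·q^2 - 2·q, p^2 - 6·p·q - 2·p + 10·q + 2·exp(q)], [2·q^2 - q + 2, 4·p·q - p + 10·q]].
At the point, J = [[3.250, 2.21306], [3.000, 4.000]] (det J = 6.36082).
Solving J·Δ = −F gives Δ = (1.224, 1.270).
Then the next iterate is (p, q)₁ = (-1.776, 0.770).
Re-evaluating at (-1.776, 0.770): F = (11.60676, -2.32596), so ‖F‖₂ = 11.838.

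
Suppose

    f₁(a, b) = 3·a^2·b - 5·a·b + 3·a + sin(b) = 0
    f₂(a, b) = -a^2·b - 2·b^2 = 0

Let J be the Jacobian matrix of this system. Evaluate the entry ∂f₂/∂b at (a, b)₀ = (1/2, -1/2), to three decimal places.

1.750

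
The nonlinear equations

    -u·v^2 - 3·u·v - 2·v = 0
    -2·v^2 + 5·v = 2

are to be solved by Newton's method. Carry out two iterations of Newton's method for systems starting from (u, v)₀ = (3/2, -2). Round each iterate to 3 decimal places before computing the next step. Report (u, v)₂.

(-1.586, 0.230)

At (3/2, -2): F = (7.000, -20.000).
Jacobian J = [[-v^2 - 3·v, -2·u·v - 3·u - 2], [0, -4·v + 5]].
At the point, J = [[2.000, -0.500], [0.000, 13.000]] (det J = 26.000).
Solving J·Δ = −F gives Δ = (-3.115, 1.538).
Then the next iterate is (u, v)₁ = (-1.615, -0.462).
Round to (-1.615, -0.462) and repeat: F = (-0.96968, -4.73689), J = [[1.17256, 1.35274], [0.000, 6.848]].
Δ = (0.029, 0.692), so (u, v)₂ = (-1.586, 0.230).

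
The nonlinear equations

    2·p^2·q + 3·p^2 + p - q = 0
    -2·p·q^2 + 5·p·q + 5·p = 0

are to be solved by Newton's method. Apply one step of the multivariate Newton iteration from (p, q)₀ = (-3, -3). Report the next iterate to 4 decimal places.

At (-3, -3): F = (-27.0000, 84.0000).
Jacobian J = [[4·p·q + 6·p + 1, 2·p^2 - 1], [-2·q^2 + 5·q + 5, -4·p·q + 5·p]].
At the point, J = [[19.0000, 17.0000], [-28.0000, -51.0000]] (det J = -493.0000).
Solving J·Δ = −F gives Δ = (-0.1034, 1.7039).
Then the next iterate is (p, q)₁ = (-3.1034, -1.2961).

(-3.1034, -1.2961)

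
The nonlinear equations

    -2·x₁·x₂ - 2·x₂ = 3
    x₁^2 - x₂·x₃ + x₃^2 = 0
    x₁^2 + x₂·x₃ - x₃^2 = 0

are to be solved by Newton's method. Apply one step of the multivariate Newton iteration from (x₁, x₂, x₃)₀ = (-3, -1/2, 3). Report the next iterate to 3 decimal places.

At (-3, -1/2, 3): F = (-5.000, 19.500, -1.500).
Jacobian J = [[-2·x₂, -2·x₁ - 2, 0], [2·x₁, -x₃, -x₂ + 2·x₃], [2·x₁, x₃, x₂ - 2·x₃]].
At the point, J = [[1.000, 4.000, 0.000], [-6.000, -3.000, 6.500], [-6.000, 3.000, -6.500]] (det J = -312.000).
Solving J·Δ = −F gives Δ = (1.500, 0.875, -1.212).
Then the next iterate is (x₁, x₂, x₃)₁ = (-1.500, 0.375, 1.788).

(-1.500, 0.375, 1.788)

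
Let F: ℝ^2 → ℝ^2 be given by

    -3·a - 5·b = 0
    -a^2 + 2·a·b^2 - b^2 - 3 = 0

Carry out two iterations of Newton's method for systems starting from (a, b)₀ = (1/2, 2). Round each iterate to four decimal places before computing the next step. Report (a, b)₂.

At (1/2, 2): F = (-11.5000, -3.2500).
Jacobian J = [[-3, -5], [-2·a + 2·b^2, 4·a·b - 2·b]].
At the point, J = [[-3.0000, -5.0000], [7.0000, 0.0000]] (det J = 35.0000).
Solving J·Δ = −F gives Δ = (0.4643, -2.5786).
Then the next iterate is (a, b)₁ = (0.9643, -0.5786).
Round to (0.9643, -0.5786) and repeat: F = (0.0001, -3.619000), J = [[-3.0000, -5.0000], [-1.259044, -1.074576]].
Δ = (-5.8913, 3.5348), so (a, b)₂ = (-4.9270, 2.9562).

(-4.9270, 2.9562)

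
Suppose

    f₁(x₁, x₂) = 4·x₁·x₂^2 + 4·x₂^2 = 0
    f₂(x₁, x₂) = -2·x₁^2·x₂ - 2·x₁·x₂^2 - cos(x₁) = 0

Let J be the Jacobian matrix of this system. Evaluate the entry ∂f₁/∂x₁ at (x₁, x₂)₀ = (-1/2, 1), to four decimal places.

4.0000

∂f₁/∂x₁ = 4·x₂^2.
At (-1/2, 1) this is 4.0000.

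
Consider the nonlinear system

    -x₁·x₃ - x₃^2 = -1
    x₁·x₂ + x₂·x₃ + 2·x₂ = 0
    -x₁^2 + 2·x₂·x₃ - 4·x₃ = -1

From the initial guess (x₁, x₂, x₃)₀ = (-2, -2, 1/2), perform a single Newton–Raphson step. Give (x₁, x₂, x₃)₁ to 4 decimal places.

At (-2, -2, 1/2): F = (1.7500, -1.0000, -7.0000).
Jacobian J = [[-x₃, 0, -x₁ - 2·x₃], [x₂, x₁ + x₃ + 2, x₂], [-2·x₁, 2·x₃, 2·x₂ - 4]].
At the point, J = [[-0.5000, 0.0000, 1.0000], [-2.0000, 0.5000, -2.0000], [4.0000, 1.0000, -8.0000]] (det J = -3.0000).
Solving J·Δ = −F gives Δ = (-0.3333, -7.0000, -1.9167).
Then the next iterate is (x₁, x₂, x₃)₁ = (-2.3333, -9.0000, -1.4167).

(-2.3333, -9.0000, -1.4167)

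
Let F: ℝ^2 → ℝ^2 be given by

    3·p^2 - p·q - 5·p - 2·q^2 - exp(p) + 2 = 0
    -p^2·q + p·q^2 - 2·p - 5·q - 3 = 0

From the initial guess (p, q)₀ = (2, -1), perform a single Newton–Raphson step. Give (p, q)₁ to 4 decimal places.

At (2, -1): F = (-3.389056, 4.0000).
Jacobian J = [[6·p - q - exp(p) - 5, -p - 4·q], [-2·p·q + q^2 - 2, -p^2 + 2·p·q - 5]].
At the point, J = [[0.610944, 2.0000], [3.0000, -13.0000]] (det J = -13.942271).
Solving J·Δ = −F gives Δ = (2.5862, 0.9045).
Then the next iterate is (p, q)₁ = (4.5862, -0.0955).

(4.5862, -0.0955)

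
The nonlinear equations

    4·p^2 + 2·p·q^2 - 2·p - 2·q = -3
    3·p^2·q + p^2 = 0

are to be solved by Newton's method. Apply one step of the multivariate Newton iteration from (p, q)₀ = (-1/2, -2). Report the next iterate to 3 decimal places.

(0.235, -5.235)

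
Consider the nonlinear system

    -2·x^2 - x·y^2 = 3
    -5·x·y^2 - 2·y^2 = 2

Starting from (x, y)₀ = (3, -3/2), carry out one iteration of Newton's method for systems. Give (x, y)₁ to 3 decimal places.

(1.317, -1.082)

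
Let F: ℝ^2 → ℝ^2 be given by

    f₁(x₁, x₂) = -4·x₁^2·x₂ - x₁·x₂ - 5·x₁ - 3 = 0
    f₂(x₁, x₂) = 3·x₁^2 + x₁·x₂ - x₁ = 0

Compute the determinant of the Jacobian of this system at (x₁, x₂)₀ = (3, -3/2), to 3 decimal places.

702.000

J = [[-8·x₁·x₂ - x₂ - 5, -4·x₁^2 - x₁], [6·x₁ + x₂ - 1, x₁]].
At the point, J = [[32.500, -39.000], [15.500, 3.000]].
det J = 702.000.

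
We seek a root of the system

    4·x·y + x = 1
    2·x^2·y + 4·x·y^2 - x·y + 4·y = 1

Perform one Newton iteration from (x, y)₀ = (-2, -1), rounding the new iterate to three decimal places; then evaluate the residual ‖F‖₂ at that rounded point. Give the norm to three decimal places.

At (-2, -1): F = (5.000, -23.000).
Jacobian J = [[4·y + 1, 4·x], [4·x·y + 4·y^2 - y, 2·x^2 + 8·x·y - x + 4]].
At the point, J = [[-3.000, -8.000], [13.000, 30.000]] (det J = 14.000).
Solving J·Δ = −F gives Δ = (2.429, -0.286).
Then the next iterate is (x, y)₁ = (0.429, -1.286).
Re-evaluating at (0.429, -1.286): F = (-2.77778, -3.22775), so ‖F‖₂ = 4.258.

4.258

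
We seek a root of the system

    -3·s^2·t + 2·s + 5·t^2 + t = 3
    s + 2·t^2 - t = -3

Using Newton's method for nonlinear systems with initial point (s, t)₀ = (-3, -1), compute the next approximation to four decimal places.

At (-3, -1): F = (22.0000, 3.0000).
Jacobian J = [[-6·s·t + 2, -3·s^2 + 10·t + 1], [1, 4·t - 1]].
At the point, J = [[-16.0000, -36.0000], [1.0000, -5.0000]] (det J = 116.0000).
Solving J·Δ = −F gives Δ = (0.0172, 0.6034).
Then the next iterate is (s, t)₁ = (-2.9828, -0.3966).

(-2.9828, -0.3966)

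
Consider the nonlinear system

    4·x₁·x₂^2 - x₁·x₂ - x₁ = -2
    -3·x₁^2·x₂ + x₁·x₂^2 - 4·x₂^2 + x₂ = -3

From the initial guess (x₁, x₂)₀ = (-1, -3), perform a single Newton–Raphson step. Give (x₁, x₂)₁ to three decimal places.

At (-1, -3): F = (-36.000, -36.000).
Jacobian J = [[4·x₂^2 - x₂ - 1, 8·x₁·x₂ - x₁], [-6·x₁·x₂ + x₂^2, -3·x₁^2 + 2·x₁·x₂ - 8·x₂ + 1]].
At the point, J = [[38.000, 25.000], [-9.000, 28.000]] (det J = 1289.000).
Solving J·Δ = −F gives Δ = (0.084, 1.313).
Then the next iterate is (x₁, x₂)₁ = (-0.916, -1.687).

(-0.916, -1.687)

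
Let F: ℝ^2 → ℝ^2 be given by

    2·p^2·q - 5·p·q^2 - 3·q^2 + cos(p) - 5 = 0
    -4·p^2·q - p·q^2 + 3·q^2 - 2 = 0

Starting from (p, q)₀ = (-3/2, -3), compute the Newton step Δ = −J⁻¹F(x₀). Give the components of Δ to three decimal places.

At (-3/2, -3): F = (22.07074, 65.500).
Jacobian J = [[4·p·q - 5·q^2 - sin(p), 2·p^2 - 10·p·q - 6·q], [-8·p·q - q^2, -4·p^2 - 2·p·q + 6·q]].
At the point, J = [[-26.00251, -22.500], [-45.000, -36.000]] (det J = -76.40982).
Solving J·Δ = −F gives Δ = (8.889, -9.292).

(8.889, -9.292)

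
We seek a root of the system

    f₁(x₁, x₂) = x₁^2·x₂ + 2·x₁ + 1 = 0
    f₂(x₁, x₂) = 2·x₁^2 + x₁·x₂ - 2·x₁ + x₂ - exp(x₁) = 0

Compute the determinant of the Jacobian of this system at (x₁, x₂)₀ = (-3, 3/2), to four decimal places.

126.9481

J = [[2·x₁·x₂ + 2, x₁^2], [4·x₁ + x₂ - exp(x₁) - 2, x₁ + 1]].
At the point, J = [[-7.0000, 9.0000], [-12.549787, -2.0000]].
det J = 126.9481.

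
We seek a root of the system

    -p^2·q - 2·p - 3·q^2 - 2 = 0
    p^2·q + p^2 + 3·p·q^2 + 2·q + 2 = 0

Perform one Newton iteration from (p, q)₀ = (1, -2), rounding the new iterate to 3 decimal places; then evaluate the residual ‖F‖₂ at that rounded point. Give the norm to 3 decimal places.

At (1, -2): F = (-14.000, 9.000).
Jacobian J = [[-2·p·q - 2, -p^2 - 6·q], [2·p·q + 2·p + 3·q^2, p^2 + 6·p·q + 2]].
At the point, J = [[2.000, 11.000], [10.000, -9.000]] (det J = -128.000).
Solving J·Δ = −F gives Δ = (0.211, 1.234).
Then the next iterate is (p, q)₁ = (1.211, -0.766).
Re-evaluating at (1.211, -0.766): F = (-5.05891, 2.94285), so ‖F‖₂ = 5.853.

5.853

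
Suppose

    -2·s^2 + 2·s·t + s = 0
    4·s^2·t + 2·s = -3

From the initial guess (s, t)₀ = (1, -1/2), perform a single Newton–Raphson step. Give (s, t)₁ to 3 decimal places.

At (1, -1/2): F = (-2.000, 3.000).
Jacobian J = [[-4·s + 2·t + 1, 2·s], [8·s·t + 2, 4·s^2]].
At the point, J = [[-4.000, 2.000], [-2.000, 4.000]] (det J = -12.000).
Solving J·Δ = −F gives Δ = (-1.167, -1.333).
Then the next iterate is (s, t)₁ = (-0.167, -1.833).

(-0.167, -1.833)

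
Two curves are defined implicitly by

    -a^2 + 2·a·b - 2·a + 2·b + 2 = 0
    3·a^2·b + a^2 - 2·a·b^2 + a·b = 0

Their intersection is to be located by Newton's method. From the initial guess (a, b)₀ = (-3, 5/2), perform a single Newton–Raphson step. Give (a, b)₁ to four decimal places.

At (-3, 5/2): F = (-11.0000, 106.5000).
Jacobian J = [[-2·a + 2·b - 2, 2·a + 2], [6·a·b + 2·a - 2·b^2 + b, 3·a^2 - 4·a·b + a]].
At the point, J = [[9.0000, -4.0000], [-61.0000, 54.0000]] (det J = 242.0000).
Solving J·Δ = −F gives Δ = (0.6942, -1.1880).
Then the next iterate is (a, b)₁ = (-2.3058, 1.3120).

(-2.3058, 1.3120)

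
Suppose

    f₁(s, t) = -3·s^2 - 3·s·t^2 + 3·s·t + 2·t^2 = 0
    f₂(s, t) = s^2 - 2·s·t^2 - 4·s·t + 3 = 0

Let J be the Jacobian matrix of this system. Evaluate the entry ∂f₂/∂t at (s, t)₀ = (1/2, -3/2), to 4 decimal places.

∂f₂/∂t = -4·s·t - 4·s.
At (1/2, -3/2) this is 1.0000.

1.0000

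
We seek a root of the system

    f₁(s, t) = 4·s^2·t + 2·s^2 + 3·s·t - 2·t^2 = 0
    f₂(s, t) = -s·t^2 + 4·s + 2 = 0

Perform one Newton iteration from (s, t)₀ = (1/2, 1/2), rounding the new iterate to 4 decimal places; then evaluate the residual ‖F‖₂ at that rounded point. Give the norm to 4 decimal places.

34.2481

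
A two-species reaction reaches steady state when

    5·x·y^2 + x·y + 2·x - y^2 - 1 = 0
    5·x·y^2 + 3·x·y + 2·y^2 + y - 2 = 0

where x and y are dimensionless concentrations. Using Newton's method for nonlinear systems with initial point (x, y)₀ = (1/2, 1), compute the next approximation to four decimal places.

At (1/2, 1): F = (2.0000, 5.0000).
Jacobian J = [[5·y^2 + y + 2, 10·x·y + x - 2·y], [5·y^2 + 3·y, 10·x·y + 3·x + 4·y + 1]].
At the point, J = [[8.0000, 3.5000], [8.0000, 11.5000]] (det J = 64.0000).
Solving J·Δ = −F gives Δ = (-0.0859, -0.3750).
Then the next iterate is (x, y)₁ = (0.4141, 0.6250).

(0.4141, 0.6250)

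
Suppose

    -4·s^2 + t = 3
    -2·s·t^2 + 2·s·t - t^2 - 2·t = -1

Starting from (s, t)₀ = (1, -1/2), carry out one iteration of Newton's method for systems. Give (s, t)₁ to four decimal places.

At (1, -1/2): F = (-7.5000, 0.2500).
Jacobian J = [[-8·s, 1], [-2·t^2 + 2·t, -4·s·t + 2·s - 2·t - 2]].
At the point, J = [[-8.0000, 1.0000], [-1.5000, 3.0000]] (det J = -22.5000).
Solving J·Δ = −F gives Δ = (-1.0111, -0.5889).
Then the next iterate is (s, t)₁ = (-0.0111, -1.0889).

(-0.0111, -1.0889)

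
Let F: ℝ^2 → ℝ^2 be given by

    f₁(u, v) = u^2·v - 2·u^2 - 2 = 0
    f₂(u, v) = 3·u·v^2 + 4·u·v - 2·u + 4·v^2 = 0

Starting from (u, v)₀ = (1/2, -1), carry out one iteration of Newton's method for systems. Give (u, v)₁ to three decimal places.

(-0.369, -0.432)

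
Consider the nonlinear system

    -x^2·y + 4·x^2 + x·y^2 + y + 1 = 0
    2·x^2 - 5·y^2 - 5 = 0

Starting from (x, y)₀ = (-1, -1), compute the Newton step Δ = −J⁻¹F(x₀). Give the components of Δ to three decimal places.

(0.683, 1.073)

At (-1, -1): F = (4.000, -8.000).
Jacobian J = [[-2·x·y + 8·x + y^2, -x^2 + 2·x·y + 1], [4·x, -10·y]].
At the point, J = [[-9.000, 2.000], [-4.000, 10.000]] (det J = -82.000).
Solving J·Δ = −F gives Δ = (0.683, 1.073).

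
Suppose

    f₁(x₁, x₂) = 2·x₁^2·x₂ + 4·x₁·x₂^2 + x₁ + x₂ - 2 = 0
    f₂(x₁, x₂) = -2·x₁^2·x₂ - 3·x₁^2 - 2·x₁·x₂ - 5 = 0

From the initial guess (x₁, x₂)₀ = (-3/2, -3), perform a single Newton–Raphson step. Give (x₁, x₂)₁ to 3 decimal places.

(-11.307, 11.780)

At (-3/2, -3): F = (-74.000, -7.250).
Jacobian J = [[4·x₁·x₂ + 4·x₂^2 + 1, 2·x₁^2 + 8·x₁·x₂ + 1], [-4·x₁·x₂ - 6·x₁ - 2·x₂, -2·x₁^2 - 2·x₁]].
At the point, J = [[55.000, 41.500], [-3.000, -1.500]] (det J = 42.000).
Solving J·Δ = −F gives Δ = (-9.807, 14.780).
Then the next iterate is (x₁, x₂)₁ = (-11.307, 11.780).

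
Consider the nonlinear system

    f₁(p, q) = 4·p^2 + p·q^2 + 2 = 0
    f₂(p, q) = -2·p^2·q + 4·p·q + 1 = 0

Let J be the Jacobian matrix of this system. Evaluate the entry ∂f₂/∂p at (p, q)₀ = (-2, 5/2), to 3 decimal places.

30.000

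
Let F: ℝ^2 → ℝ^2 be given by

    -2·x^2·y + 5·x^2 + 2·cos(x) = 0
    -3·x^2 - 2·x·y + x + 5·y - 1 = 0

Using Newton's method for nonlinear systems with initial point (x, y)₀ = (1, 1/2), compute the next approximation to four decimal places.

At (1, 1/2): F = (5.080605, -1.5000).
Jacobian J = [[-4·x·y + 10·x - 2·sin(x), -2·x^2], [-6·x - 2·y + 1, -2·x + 5]].
At the point, J = [[6.317058, -2.0000], [-6.0000, 3.0000]] (det J = 6.951174).
Solving J·Δ = −F gives Δ = (-1.7611, -3.0222).
Then the next iterate is (x, y)₁ = (-0.7611, -2.5222).

(-0.7611, -2.5222)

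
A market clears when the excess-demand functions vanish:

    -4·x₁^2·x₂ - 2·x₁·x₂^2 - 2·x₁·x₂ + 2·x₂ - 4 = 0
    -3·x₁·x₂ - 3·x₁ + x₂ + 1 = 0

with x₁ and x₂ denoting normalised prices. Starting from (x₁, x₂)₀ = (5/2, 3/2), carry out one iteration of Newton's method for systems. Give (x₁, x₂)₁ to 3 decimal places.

At (5/2, 3/2): F = (-57.250, -16.250).
Jacobian J = [[-8·x₁·x₂ - 2·x₂^2 - 2·x₂, -4·x₁^2 - 4·x₁·x₂ - 2·x₁ + 2], [-3·x₂ - 3, -3·x₁ + 1]].
At the point, J = [[-37.500, -43.000], [-7.500, -6.500]] (det J = -78.750).
Solving J·Δ = −F gives Δ = (-4.148, 2.286).
Then the next iterate is (x₁, x₂)₁ = (-1.648, 3.786).

(-1.648, 3.786)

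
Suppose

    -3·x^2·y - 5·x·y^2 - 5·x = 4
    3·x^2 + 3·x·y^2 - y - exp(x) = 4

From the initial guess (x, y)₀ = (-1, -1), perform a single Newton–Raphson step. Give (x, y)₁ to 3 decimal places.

(-0.990, -0.320)

At (-1, -1): F = (9.000, -3.36788).
Jacobian J = [[-6·x·y - 5·y^2 - 5, -3·x^2 - 10·x·y], [6·x + 3·y^2 - exp(x), 6·x·y - 1]].
At the point, J = [[-16.000, -13.000], [-3.36788, 5.000]] (det J = -123.78243).
Solving J·Δ = −F gives Δ = (0.010, 0.680).
Then the next iterate is (x, y)₁ = (-0.990, -0.320).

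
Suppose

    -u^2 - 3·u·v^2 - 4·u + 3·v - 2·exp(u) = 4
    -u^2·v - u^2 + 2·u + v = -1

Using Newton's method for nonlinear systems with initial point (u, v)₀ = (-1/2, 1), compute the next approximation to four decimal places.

(-0.5756, 0.7363)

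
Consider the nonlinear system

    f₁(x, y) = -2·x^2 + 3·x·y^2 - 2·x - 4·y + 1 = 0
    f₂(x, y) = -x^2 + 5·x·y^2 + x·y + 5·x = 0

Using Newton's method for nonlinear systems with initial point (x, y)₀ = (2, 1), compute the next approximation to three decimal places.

At (2, 1): F = (-9.000, 18.000).
Jacobian J = [[-4·x + 3·y^2 - 2, 6·x·y - 4], [-2·x + 5·y^2 + y + 5, 10·x·y + x]].
At the point, J = [[-7.000, 8.000], [7.000, 22.000]] (det J = -210.000).
Solving J·Δ = −F gives Δ = (-1.629, -0.300).
Then the next iterate is (x, y)₁ = (0.371, 0.700).

(0.371, 0.700)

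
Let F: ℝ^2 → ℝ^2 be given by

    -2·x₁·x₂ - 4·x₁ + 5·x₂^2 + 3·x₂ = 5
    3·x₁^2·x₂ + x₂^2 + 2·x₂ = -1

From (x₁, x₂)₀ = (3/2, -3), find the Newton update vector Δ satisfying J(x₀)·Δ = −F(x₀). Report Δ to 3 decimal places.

(-0.490, 1.101)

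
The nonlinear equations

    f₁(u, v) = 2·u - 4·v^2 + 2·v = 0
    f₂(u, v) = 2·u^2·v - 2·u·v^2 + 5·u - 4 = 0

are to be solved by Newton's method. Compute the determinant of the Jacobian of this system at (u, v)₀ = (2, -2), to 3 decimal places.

390.000

J = [[2, -8·v + 2], [4·u·v - 2·v^2 + 5, 2·u^2 - 4·u·v]].
At the point, J = [[2.000, 18.000], [-19.000, 24.000]].
det J = 390.000.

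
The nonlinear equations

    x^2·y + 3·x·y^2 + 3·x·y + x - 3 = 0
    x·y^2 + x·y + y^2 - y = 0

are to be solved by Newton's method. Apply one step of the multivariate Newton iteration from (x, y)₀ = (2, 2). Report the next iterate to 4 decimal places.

(1.4354, 1.1837)

At (2, 2): F = (43.0000, 14.0000).
Jacobian J = [[2·x·y + 3·y^2 + 3·y + 1, x^2 + 6·x·y + 3·x], [y^2 + y, 2·x·y + x + 2·y - 1]].
At the point, J = [[27.0000, 34.0000], [6.0000, 13.0000]] (det J = 147.0000).
Solving J·Δ = −F gives Δ = (-0.5646, -0.8163).
Then the next iterate is (x, y)₁ = (1.4354, 1.1837).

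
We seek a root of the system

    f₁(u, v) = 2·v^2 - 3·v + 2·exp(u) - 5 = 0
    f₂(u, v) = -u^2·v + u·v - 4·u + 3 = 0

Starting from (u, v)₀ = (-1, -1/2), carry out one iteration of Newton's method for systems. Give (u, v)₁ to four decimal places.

(0.5370, -0.7267)

At (-1, -1/2): F = (-2.264241, 8.0000).
Jacobian J = [[2·exp(u), 4·v - 3], [-2·u·v + v - 4, -u^2 + u]].
At the point, J = [[0.735759, -5.0000], [-5.5000, -2.0000]] (det J = -28.971518).
Solving J·Δ = −F gives Δ = (1.5370, -0.2267).
Then the next iterate is (u, v)₁ = (0.5370, -0.7267).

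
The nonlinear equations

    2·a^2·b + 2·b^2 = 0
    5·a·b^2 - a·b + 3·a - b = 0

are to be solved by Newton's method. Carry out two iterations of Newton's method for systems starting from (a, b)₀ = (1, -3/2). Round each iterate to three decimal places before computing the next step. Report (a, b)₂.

(0.439, -0.233)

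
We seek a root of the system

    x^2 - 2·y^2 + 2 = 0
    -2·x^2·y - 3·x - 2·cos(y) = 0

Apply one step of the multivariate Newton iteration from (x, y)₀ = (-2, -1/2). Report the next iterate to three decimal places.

At (-2, -1/2): F = (5.500, 8.24483).
Jacobian J = [[2·x, -4·y], [-4·x·y - 3, -2·x^2 + 2·sin(y)]].
At the point, J = [[-4.000, 2.000], [-7.000, -8.95885]] (det J = 49.83540).
Solving J·Δ = −F gives Δ = (1.320, -0.111).
Then the next iterate is (x, y)₁ = (-0.680, -0.611).

(-0.680, -0.611)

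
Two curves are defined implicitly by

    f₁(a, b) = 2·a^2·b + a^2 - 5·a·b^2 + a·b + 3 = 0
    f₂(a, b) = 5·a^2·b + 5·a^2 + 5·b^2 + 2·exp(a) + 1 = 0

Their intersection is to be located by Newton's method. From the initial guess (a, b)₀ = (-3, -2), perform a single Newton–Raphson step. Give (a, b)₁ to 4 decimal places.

At (-3, -2): F = (42.0000, -23.900426).
Jacobian J = [[4·a·b + 2·a - 5·b^2 + b, 2·a^2 - 10·a·b + a], [10·a·b + 10·a + 2·exp(a), 5·a^2 + 10·b]].
At the point, J = [[-4.0000, -45.0000], [30.099574, 25.0000]] (det J = 1254.480836).
Solving J·Δ = −F gives Δ = (0.0203, 0.9315).
Then the next iterate is (a, b)₁ = (-2.9797, -1.0685).

(-2.9797, -1.0685)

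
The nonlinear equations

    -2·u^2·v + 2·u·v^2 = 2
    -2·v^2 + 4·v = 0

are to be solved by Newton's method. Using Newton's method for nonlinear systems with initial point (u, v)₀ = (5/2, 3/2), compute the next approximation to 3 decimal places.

At (5/2, 3/2): F = (-9.500, 1.500).
Jacobian J = [[-4·u·v + 2·v^2, -2·u^2 + 4·u·v], [0, -4·v + 4]].
At the point, J = [[-10.500, 2.500], [0.000, -2.000]] (det J = 21.000).
Solving J·Δ = −F gives Δ = (-0.726, 0.750).
Then the next iterate is (u, v)₁ = (1.774, 2.250).

(1.774, 2.250)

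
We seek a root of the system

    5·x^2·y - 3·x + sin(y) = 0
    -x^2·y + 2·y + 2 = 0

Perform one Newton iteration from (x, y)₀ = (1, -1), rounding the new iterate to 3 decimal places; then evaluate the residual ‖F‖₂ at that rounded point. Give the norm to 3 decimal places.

2.637

At (1, -1): F = (-8.84147, 1.000).
Jacobian J = [[10·x·y - 3, 5·x^2 + cos(y)], [-2·x·y, -x^2 + 2]].
At the point, J = [[-13.000, 5.54030], [2.000, 1.000]] (det J = -24.08060).
Solving J·Δ = −F gives Δ = (-0.597, 0.194).
Then the next iterate is (x, y)₁ = (0.403, -0.806).
Re-evaluating at (0.403, -0.806): F = (-2.58503, 0.51890), so ‖F‖₂ = 2.637.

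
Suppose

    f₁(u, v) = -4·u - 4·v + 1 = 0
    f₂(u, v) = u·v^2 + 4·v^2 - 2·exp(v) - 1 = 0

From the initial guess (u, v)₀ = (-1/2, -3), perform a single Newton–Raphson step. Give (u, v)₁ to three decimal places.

(1.119, -0.869)

At (-1/2, -3): F = (15.000, 30.40043).
Jacobian J = [[-4, -4], [v^2, 2·u·v + 8·v - 2·exp(v)]].
At the point, J = [[-4.000, -4.000], [9.000, -21.09957]] (det J = 120.39830).
Solving J·Δ = −F gives Δ = (1.619, 2.131).
Then the next iterate is (u, v)₁ = (1.119, -0.869).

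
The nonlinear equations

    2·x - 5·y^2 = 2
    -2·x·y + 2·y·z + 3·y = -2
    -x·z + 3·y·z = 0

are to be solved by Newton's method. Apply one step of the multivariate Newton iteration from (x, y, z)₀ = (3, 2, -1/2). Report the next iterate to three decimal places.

At (3, 2, -1/2): F = (-16.000, -6.000, -1.500).
Jacobian J = [[2, -10·y, 0], [-2·y, -2·x + 2·z + 3, 2·y], [-z, 3·z, -x + 3·y]].
At the point, J = [[2.000, -20.000, 0.000], [-4.000, -4.000, 4.000], [0.500, -1.500, 3.000]] (det J = -292.000).
Solving J·Δ = −F gives Δ = (-0.493, -0.849, 0.158).
Then the next iterate is (x, y, z)₁ = (2.507, 1.151, -0.342).

(2.507, 1.151, -0.342)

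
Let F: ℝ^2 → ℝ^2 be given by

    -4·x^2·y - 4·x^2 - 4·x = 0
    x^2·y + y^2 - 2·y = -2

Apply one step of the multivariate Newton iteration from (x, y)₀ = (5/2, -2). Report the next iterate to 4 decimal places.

At (5/2, -2): F = (15.0000, -2.5000).
Jacobian J = [[-8·x·y - 8·x - 4, -4·x^2], [2·x·y, x^2 + 2·y - 2]].
At the point, J = [[16.0000, -25.0000], [-10.0000, 0.2500]] (det J = -246.0000).
Solving J·Δ = −F gives Δ = (-0.2388, 0.4472).
Then the next iterate is (x, y)₁ = (2.2612, -1.5528).

(2.2612, -1.5528)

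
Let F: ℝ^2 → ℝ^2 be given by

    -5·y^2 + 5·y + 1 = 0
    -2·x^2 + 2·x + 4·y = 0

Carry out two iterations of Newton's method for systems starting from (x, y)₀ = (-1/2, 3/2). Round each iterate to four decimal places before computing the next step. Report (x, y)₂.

(-1.1265, 1.1728)

At (-1/2, 3/2): F = (-2.7500, 4.5000).
Jacobian J = [[0, -10·y + 5], [-4·x + 2, 4]].
At the point, J = [[0.0000, -10.0000], [4.0000, 4.0000]] (det J = 40.0000).
Solving J·Δ = −F gives Δ = (-0.8500, -0.2750).
Then the next iterate is (x, y)₁ = (-1.3500, 1.2250).
Round to (-1.3500, 1.2250) and repeat: F = (-0.378125, -1.4450), J = [[0.0000, -7.2500], [7.4000, 4.0000]].
Δ = (0.2235, -0.0522), so (x, y)₂ = (-1.1265, 1.1728).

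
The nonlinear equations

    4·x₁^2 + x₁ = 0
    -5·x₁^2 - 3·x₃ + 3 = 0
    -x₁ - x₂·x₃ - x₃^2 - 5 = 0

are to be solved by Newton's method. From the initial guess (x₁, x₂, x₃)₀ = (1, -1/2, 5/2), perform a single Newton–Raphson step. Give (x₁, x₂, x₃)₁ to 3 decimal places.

At (1, -1/2, 5/2): F = (5.000, -9.500, -11.000).
Jacobian J = [[8·x₁ + 1, 0, 0], [-10·x₁, 0, -3], [-1, -x₃, -x₂ - 2·x₃]].
At the point, J = [[9.000, 0.000, 0.000], [-10.000, 0.000, -3.000], [-1.000, -2.500, -4.500]] (det J = -67.500).
Solving J·Δ = −F gives Δ = (-0.556, -1.811, -1.315).
Then the next iterate is (x₁, x₂, x₃)₁ = (0.444, -2.311, 1.185).

(0.444, -2.311, 1.185)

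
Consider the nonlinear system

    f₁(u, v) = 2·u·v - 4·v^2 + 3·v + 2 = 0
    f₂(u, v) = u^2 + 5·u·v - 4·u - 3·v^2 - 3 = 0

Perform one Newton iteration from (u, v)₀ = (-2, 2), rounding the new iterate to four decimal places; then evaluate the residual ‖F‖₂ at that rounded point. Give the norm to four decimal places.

3.4352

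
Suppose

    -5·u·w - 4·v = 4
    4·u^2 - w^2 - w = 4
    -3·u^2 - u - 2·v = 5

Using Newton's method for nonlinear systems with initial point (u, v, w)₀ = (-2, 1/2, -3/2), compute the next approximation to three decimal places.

(-1.309, -3.700, -1.598)

At (-2, 1/2, -3/2): F = (-21.000, 11.250, -16.000).
Jacobian J = [[-5·w, -4, -5·u], [8·u, 0, -2·w - 1], [-6·u - 1, -2, 0]].
At the point, J = [[7.500, -4.000, 10.000], [-16.000, 0.000, 2.000], [11.000, -2.000, 0.000]] (det J = 262.000).
Solving J·Δ = −F gives Δ = (0.691, -4.200, -0.098).
Then the next iterate is (u, v, w)₁ = (-1.309, -3.700, -1.598).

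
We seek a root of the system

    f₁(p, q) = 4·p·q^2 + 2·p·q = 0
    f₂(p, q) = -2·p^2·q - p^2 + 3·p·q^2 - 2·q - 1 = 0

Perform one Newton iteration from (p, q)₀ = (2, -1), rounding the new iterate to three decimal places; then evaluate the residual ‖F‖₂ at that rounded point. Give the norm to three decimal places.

3.391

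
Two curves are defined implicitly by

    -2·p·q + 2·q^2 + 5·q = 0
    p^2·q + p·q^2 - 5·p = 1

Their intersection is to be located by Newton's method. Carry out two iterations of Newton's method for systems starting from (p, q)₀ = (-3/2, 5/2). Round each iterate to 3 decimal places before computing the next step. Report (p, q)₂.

(-0.342, 0.171)

At (-3/2, 5/2): F = (32.500, 2.750).
Jacobian J = [[-2·q, -2·p + 4·q + 5], [2·p·q + q^2 - 5, p^2 + 2·p·q]].
At the point, J = [[-5.000, 18.000], [-6.250, -5.250]] (det J = 138.750).
Solving J·Δ = −F gives Δ = (1.586, -1.365).
Then the next iterate is (p, q)₁ = (0.086, 1.135).
Round to (0.086, 1.135) and repeat: F = (8.05623, -1.31082), J = [[-2.270, 9.368], [-3.51656, 0.20262]].
Δ = (-0.428, -0.964), so (p, q)₂ = (-0.342, 0.171).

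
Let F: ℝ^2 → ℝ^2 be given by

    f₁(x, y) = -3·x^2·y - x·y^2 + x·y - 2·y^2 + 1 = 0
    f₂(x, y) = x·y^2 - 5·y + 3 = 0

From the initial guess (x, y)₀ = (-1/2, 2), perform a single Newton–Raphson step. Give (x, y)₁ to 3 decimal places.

(12.250, 8.000)

At (-1/2, 2): F = (-7.500, -9.000).
Jacobian J = [[-6·x·y - y^2 + y, -3·x^2 - 2·x·y + x - 4·y], [y^2, 2·x·y - 5]].
At the point, J = [[4.000, -7.250], [4.000, -7.000]] (det J = 1.000).
Solving J·Δ = −F gives Δ = (12.750, 6.000).
Then the next iterate is (x, y)₁ = (12.250, 8.000).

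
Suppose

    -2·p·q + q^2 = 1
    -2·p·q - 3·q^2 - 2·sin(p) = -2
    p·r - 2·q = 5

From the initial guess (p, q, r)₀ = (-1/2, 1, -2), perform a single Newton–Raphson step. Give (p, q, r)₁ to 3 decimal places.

(-0.130, 0.914, -15.136)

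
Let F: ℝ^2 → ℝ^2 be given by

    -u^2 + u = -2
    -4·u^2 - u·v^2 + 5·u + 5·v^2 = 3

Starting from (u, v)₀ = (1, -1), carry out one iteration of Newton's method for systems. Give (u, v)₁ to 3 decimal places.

(3.000, -1.750)

At (1, -1): F = (2.000, 2.000).
Jacobian J = [[-2·u + 1, 0], [-8·u - v^2 + 5, -2·u·v + 10·v]].
At the point, J = [[-1.000, 0.000], [-4.000, -8.000]] (det J = 8.000).
Solving J·Δ = −F gives Δ = (2.000, -0.750).
Then the next iterate is (u, v)₁ = (3.000, -1.750).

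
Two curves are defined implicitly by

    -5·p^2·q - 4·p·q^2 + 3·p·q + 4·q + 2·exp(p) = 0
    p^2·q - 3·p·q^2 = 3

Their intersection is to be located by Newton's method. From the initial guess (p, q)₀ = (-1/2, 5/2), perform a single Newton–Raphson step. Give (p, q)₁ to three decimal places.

(-0.747, 0.920)

At (-1/2, 5/2): F = (16.83806, 7.000).
Jacobian J = [[-10·p·q - 4·q^2 + 3·q + 2·exp(p), -5·p^2 - 8·p·q + 3·p + 4], [2·p·q - 3·q^2, p^2 - 6·p·q]].
At the point, J = [[-3.78694, 11.250], [-21.250, 7.750]] (det J = 209.71373).
Solving J·Δ = −F gives Δ = (-0.247, -1.580).
Then the next iterate is (p, q)₁ = (-0.747, 0.920).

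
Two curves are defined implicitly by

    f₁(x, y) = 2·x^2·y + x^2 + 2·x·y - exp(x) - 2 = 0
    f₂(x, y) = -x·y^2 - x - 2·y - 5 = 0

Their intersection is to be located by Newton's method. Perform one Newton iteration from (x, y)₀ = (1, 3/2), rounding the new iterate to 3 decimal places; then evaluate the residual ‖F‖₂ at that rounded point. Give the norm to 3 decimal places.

28.703

At (1, 3/2): F = (2.28172, -11.250).
Jacobian J = [[4·x·y + 2·x + 2·y - exp(x), 2·x^2 + 2·x], [-y^2 - 1, -2·x·y - 2]].
At the point, J = [[8.28172, 4.000], [-3.250, -5.000]] (det J = -28.40859).
Solving J·Δ = −F gives Δ = (1.182, -3.019).
Then the next iterate is (x, y)₁ = (2.182, -1.519).
Re-evaluating at (2.182, -1.519): F = (-27.19610, -9.17866), so ‖F‖₂ = 28.703.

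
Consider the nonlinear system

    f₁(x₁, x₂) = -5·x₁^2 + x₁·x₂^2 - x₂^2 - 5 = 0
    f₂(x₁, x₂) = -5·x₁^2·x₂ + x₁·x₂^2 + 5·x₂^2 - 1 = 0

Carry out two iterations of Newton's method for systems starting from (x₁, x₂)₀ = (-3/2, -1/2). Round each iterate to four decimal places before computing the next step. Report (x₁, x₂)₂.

(1.2836, -0.9268)

At (-3/2, -1/2): F = (-16.8750, 5.5000).
Jacobian J = [[-10·x₁ + x₂^2, 2·x₁·x₂ - 2·x₂], [-10·x₁·x₂ + x₂^2, -5·x₁^2 + 2·x₁·x₂ + 10·x₂]].
At the point, J = [[15.2500, 2.5000], [-7.2500, -14.7500]] (det J = -206.8125).
Solving J·Δ = −F gives Δ = (1.1371, -0.1860).
Then the next iterate is (x₁, x₂)₁ = (-0.3629, -0.6860).
Round to (-0.3629, -0.6860) and repeat: F = (-6.299857, 1.633919), J = [[4.099596, 1.869899], [-2.018898, -7.020583]].
Δ = (1.6465, -0.2408), so (x₁, x₂)₂ = (1.2836, -0.9268).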